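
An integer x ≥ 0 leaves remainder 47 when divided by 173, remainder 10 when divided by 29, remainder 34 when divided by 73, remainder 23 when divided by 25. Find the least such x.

From x ≡ 47 (mod 173) write x = 47 + 173t. Substituting into x ≡ 10 (mod 29) gives 173t ≡ 21 (mod 29), and since 28⁻¹ ≡ 28 (mod 29), t ≡ 8. Hence x ≡ 47 + 173·8 = 1431 (mod 5017).
From x ≡ 1431 (mod 5017) write x = 1431 + 5017t. Substituting into x ≡ 34 (mod 73) gives 5017t ≡ 63 (mod 73), and since 53⁻¹ ≡ 62 (mod 73), t ≡ 37. Hence x ≡ 1431 + 5017·37 = 187060 (mod 366241).
From x ≡ 187060 (mod 366241) write x = 187060 + 366241t. Substituting into x ≡ 23 (mod 25) gives 366241t ≡ 13 (mod 25), and since 16⁻¹ ≡ 11 (mod 25), t ≡ 18. Hence x ≡ 187060 + 366241·18 = 6779398 (mod 9156025).

6779398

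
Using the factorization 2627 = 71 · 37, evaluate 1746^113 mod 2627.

2044

Mod 71: 1746 ≡ 42; by Fermat, exponent reduces to 113 mod 70 = 43; 42^43 ≡ 56 (mod 71).
Mod 37: 1746 ≡ 7; by Fermat, exponent reduces to 113 mod 36 = 5; 7^5 ≡ 9 (mod 37).
Combine by CRT: x ≡ 56 (mod 71), x ≡ 9 (mod 37) ⇒ x ≡ 2044 (mod 2627).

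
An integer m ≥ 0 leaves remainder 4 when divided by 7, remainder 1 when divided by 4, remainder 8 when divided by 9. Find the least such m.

53

Combine the congruences pairwise.
From m ≡ 4 (mod 7) write m = 4 + 7t. Substituting into m ≡ 1 (mod 4) gives 7t ≡ 1 (mod 4), and since 3⁻¹ ≡ 3 (mod 4), t ≡ 3. Hence m ≡ 4 + 7·3 = 25 (mod 28).
From m ≡ 25 (mod 28) write m = 25 + 28t. Substituting into m ≡ 8 (mod 9) gives 28t ≡ 1 (mod 9), and since 1⁻¹ ≡ 1 (mod 9), t ≡ 1. Hence m ≡ 25 + 28·1 = 53 (mod 252).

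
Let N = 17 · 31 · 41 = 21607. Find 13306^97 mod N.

Mod 17: 13306 ≡ 12; by Fermat, exponent reduces to 97 mod 16 = 1; 12^1 ≡ 12 (mod 17).
Mod 31: 13306 ≡ 7; by Fermat, exponent reduces to 97 mod 30 = 7; 7^7 ≡ 28 (mod 31).
Mod 41: 13306 ≡ 22; by Fermat, exponent reduces to 97 mod 40 = 17; 22^17 ≡ 24 (mod 41).
Combine by CRT: x ≡ 12 (mod 17), x ≡ 28 (mod 31), x ≡ 24 (mod 41) ⇒ x ≡ 19868 (mod 21607).

19868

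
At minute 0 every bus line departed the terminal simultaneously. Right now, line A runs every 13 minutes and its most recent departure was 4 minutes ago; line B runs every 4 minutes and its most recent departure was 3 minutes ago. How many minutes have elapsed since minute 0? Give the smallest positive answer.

43

Combine the congruences pairwise.
From t ≡ 4 (mod 13) write t = 4 + 13s. Substituting into t ≡ 3 (mod 4) gives 13s ≡ 3 (mod 4), and since 1⁻¹ ≡ 1 (mod 4), s ≡ 3. Hence t ≡ 4 + 13·3 = 43 (mod 52).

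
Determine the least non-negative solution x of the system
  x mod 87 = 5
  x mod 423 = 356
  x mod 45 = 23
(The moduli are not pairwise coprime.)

46463

Combine the congruences pairwise.
gcd(87, 423) = 3 and 3 | (356 − 5), so the pair is consistent; merging gives x ≡ 9662 (mod 12267), where 12267 = lcm(87, 423).
gcd(12267, 45) = 9 and 9 | (23 − 9662), so the pair is consistent; merging gives x ≡ 46463 (mod 61335), where 61335 = lcm(12267, 45).
The solution is unique modulo lcm(87, 423, 45) = 61335.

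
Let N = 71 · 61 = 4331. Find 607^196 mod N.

Mod 71: 607 ≡ 39; by Fermat, exponent reduces to 196 mod 70 = 56; 39^56 ≡ 1 (mod 71).
Mod 61: 607 ≡ 58; by Fermat, exponent reduces to 196 mod 60 = 16; 58^16 ≡ 58 (mod 61).
Combine by CRT: x ≡ 1 (mod 71), x ≡ 58 (mod 61) ⇒ x ≡ 1705 (mod 4331).

1705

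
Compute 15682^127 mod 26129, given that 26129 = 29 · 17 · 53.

Mod 29: 15682 ≡ 22; by Fermat, exponent reduces to 127 mod 28 = 15; 22^15 ≡ 22 (mod 29).
Mod 17: 15682 ≡ 8; by Fermat, exponent reduces to 127 mod 16 = 15; 8^15 ≡ 15 (mod 17).
Mod 53: 15682 ≡ 47; by Fermat, exponent reduces to 127 mod 52 = 23; 47^23 ≡ 13 (mod 53).
Combine by CRT: x ≡ 22 (mod 29), x ≡ 15 (mod 17), x ≡ 13 (mod 53) ⇒ x ≡ 6373 (mod 26129).

6373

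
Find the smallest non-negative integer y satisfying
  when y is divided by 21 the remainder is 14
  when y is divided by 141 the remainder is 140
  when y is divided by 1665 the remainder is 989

gcd(21, 141) = 3 and 3 | (140 − 14), so the pair is consistent; merging gives y ≡ 140 (mod 987), where 987 = lcm(21, 141).
gcd(987, 1665) = 3 and 3 | (989 − 140), so the pair is consistent; merging gives y ≡ 505484 (mod 547785), where 547785 = lcm(987, 1665).
The solution is unique modulo lcm(21, 141, 1665) = 547785.

505484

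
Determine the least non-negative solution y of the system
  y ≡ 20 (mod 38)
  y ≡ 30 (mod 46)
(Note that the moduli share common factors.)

gcd(38, 46) = 2 and 2 | (30 − 20), so the pair is consistent; merging gives y ≡ 628 (mod 874), where 874 = lcm(38, 46).
The solution is unique modulo lcm(38, 46) = 874.

628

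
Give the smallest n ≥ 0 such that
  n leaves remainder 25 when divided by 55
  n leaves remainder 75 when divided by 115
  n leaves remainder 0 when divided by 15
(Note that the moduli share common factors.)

gcd(55, 115) = 5 and 5 | (75 − 25), so the pair is consistent; merging gives n ≡ 190 (mod 1265), where 1265 = lcm(55, 115).
gcd(1265, 15) = 5 and 5 | (0 − 190), so the pair is consistent; merging gives n ≡ 1455 (mod 3795), where 3795 = lcm(1265, 15).
The solution is unique modulo lcm(55, 115, 15) = 3795.

1455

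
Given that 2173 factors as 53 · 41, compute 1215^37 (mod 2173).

63

Mod 53: 1215 ≡ 49; 49^37 ≡ 10 (mod 53).
Mod 41: 1215 ≡ 26; 26^37 ≡ 22 (mod 41).
Combine by CRT: x ≡ 10 (mod 53), x ≡ 22 (mod 41) ⇒ x ≡ 63 (mod 2173).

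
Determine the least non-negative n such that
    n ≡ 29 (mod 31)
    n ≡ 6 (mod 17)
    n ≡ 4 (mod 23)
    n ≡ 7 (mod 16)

162407

The moduli are pairwise coprime; M = 31·17·23·16 = 193936.
M/31 = 6256; 6256 ≡ 25 (mod 31); 25·5 ≡ 1, so inverse 5.
M/17 = 11408; 11408 ≡ 1 (mod 17), inverse 1.
M/23 = 8432; 8432 ≡ 14 (mod 23); 14·5 ≡ 1, so inverse 5.
M/16 = 12121; 12121 ≡ 9 (mod 16); 9·9 ≡ 1, so inverse 9.
n ≡ 29·6256·5 + 6·11408·1 + 4·8432·5 + 7·12121·9 = 1907831.
1907831 mod 193936 = 162407.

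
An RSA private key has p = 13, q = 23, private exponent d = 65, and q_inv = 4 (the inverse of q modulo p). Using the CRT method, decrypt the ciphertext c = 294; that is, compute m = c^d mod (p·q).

d_p = d mod (p−1) = 65 mod 12 = 5; d_q = d mod (q−1) = 21.
m₁ = c^(d_p) mod p: c ≡ 8 (mod 13), and 8^5 mod 13 = 8.
m₂ = c^(d_q) mod q: c ≡ 18 (mod 23), and 18^21 mod 23 = 9.
h = q_inv·(m₁ − m₂) mod p = 4·(8 − 9) mod 13 = 9.
m = m₂ + h·q = 9 + 9·23 = 216.

216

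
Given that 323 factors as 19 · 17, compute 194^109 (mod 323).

23

Mod 19: 194 ≡ 4; by Fermat, exponent reduces to 109 mod 18 = 1; 4^1 ≡ 4 (mod 19).
Mod 17: 194 ≡ 7; by Fermat, exponent reduces to 109 mod 16 = 13; 7^13 ≡ 6 (mod 17).
Combine by CRT: x ≡ 4 (mod 19), x ≡ 6 (mod 17) ⇒ x ≡ 23 (mod 323).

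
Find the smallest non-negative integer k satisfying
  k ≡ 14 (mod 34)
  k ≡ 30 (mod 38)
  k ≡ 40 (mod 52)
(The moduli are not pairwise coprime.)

Combine the congruences pairwise.
gcd(34, 38) = 2 and 2 | (30 − 14), so the pair is consistent; merging gives k ≡ 524 (mod 646), where 646 = lcm(34, 38).
gcd(646, 52) = 2 and 2 | (40 − 524), so the pair is consistent; merging gives k ≡ 3108 (mod 16796), where 16796 = lcm(646, 52).
The solution is unique modulo lcm(34, 38, 52) = 16796.

3108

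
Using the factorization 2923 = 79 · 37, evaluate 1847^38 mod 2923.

1156

Mod 79: 1847 ≡ 30; 30^38 ≡ 50 (mod 79).
Mod 37: 1847 ≡ 34; by Fermat, exponent reduces to 38 mod 36 = 2; 34^2 ≡ 9 (mod 37).
Combine by CRT: x ≡ 50 (mod 79), x ≡ 9 (mod 37) ⇒ x ≡ 1156 (mod 2923).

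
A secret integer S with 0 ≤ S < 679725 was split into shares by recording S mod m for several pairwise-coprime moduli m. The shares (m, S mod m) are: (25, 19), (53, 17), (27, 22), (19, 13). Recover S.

510619

The moduli are pairwise coprime; N = 25·53·27·19 = 679725.
N/25 = 27189; 27189 ≡ 14 (mod 25); 14·9 ≡ 1, so inverse 9.
N/53 = 12825; 12825 ≡ 52 (mod 53); 52·52 ≡ 1, so inverse 52.
N/27 = 25175; 25175 ≡ 11 (mod 27); 11·5 ≡ 1, so inverse 5.
N/19 = 35775; 35775 ≡ 17 (mod 19); 17·9 ≡ 1, so inverse 9.
S ≡ 19·27189·9 + 17·12825·52 + 22·25175·5 + 13·35775·9 = 22941544.
22941544 mod 679725 = 510619.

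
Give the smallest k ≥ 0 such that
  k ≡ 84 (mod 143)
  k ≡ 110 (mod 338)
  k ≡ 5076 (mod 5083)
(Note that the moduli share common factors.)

574372

Combine the congruences pairwise.
gcd(143, 338) = 13 and 13 | (110 − 84), so the pair is consistent; merging gives k ≡ 1800 (mod 3718), where 3718 = lcm(143, 338).
gcd(3718, 5083) = 13 and 13 | (5076 − 1800), so the pair is consistent; merging gives k ≡ 574372 (mod 1453738), where 1453738 = lcm(3718, 5083).
The solution is unique modulo lcm(143, 338, 5083) = 1453738.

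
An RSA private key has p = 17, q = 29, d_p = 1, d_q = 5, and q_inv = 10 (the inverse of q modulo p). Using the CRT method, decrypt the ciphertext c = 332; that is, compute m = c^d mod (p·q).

m₁ = c^(d_p) mod p: c ≡ 9 (mod 17), and 9^1 mod 17 = 9.
m₂ = c^(d_q) mod q: c ≡ 13 (mod 29), and 13^5 mod 29 = 6.
h = q_inv·(m₁ − m₂) mod p = 10·(9 − 6) mod 17 = 13.
m = m₂ + h·q = 6 + 13·29 = 383.

383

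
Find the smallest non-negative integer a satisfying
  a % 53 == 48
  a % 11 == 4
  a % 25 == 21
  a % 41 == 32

251321

From a ≡ 48 (mod 53) write a = 48 + 53t. Substituting into a ≡ 4 (mod 11) gives 53t ≡ 0 (mod 11), and since 9⁻¹ ≡ 5 (mod 11), t ≡ 0. Hence a ≡ 48 + 53·0 = 48 (mod 583).
From a ≡ 48 (mod 583) write a = 48 + 583t. Substituting into a ≡ 21 (mod 25) gives 583t ≡ 23 (mod 25), and since 8⁻¹ ≡ 22 (mod 25), t ≡ 6. Hence a ≡ 48 + 583·6 = 3546 (mod 14575).
From a ≡ 3546 (mod 14575) write a = 3546 + 14575t. Substituting into a ≡ 32 (mod 41) gives 14575t ≡ 12 (mod 41), and since 20⁻¹ ≡ 39 (mod 41), t ≡ 17. Hence a ≡ 3546 + 14575·17 = 251321 (mod 597575).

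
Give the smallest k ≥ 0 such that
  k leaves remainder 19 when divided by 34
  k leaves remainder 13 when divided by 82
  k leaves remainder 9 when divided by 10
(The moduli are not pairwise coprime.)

6819

gcd(34, 82) = 2 and 2 | (13 − 19), so the pair is consistent; merging gives k ≡ 1243 (mod 1394), where 1394 = lcm(34, 82).
gcd(1394, 10) = 2 and 2 | (9 − 1243), so the pair is consistent; merging gives k ≡ 6819 (mod 6970), where 6970 = lcm(1394, 10).
The solution is unique modulo lcm(34, 82, 10) = 6970.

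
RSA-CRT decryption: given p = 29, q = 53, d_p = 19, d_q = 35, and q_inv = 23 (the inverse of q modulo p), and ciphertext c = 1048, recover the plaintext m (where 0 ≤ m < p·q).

67

m₁ = c^(d_p) mod p: c ≡ 4 (mod 29), and 4^19 mod 29 = 9.
m₂ = c^(d_q) mod q: c ≡ 41 (mod 53), and 41^35 mod 53 = 14.
h = q_inv·(m₁ − m₂) mod p = 23·(9 − 14) mod 29 = 1.
m = m₂ + h·q = 14 + 1·53 = 67.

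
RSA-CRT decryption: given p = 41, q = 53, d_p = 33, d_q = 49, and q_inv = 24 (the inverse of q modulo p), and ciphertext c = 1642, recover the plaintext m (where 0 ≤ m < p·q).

1960

m₁ = c^(d_p) mod p: c ≡ 2 (mod 41), and 2^33 mod 41 = 33.
m₂ = c^(d_q) mod q: c ≡ 52 (mod 53), and 52^49 mod 53 = 52.
h = q_inv·(m₁ − m₂) mod p = 24·(33 − 52) mod 41 = 36.
m = m₂ + h·q = 52 + 36·53 = 1960.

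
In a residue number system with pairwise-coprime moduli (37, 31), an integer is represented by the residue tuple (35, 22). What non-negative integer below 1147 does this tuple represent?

146

From x ≡ 35 (mod 37) write x = 35 + 37t. Substituting into x ≡ 22 (mod 31) gives 37t ≡ 18 (mod 31), and since 6⁻¹ ≡ 26 (mod 31), t ≡ 3. Hence x ≡ 35 + 37·3 = 146 (mod 1147).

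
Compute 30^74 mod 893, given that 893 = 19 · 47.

Mod 19: 30 ≡ 11; by Fermat, exponent reduces to 74 mod 18 = 2; 11^2 ≡ 7 (mod 19).
Mod 47: 30 ≡ 30; by Fermat, exponent reduces to 74 mod 46 = 28; 30^28 ≡ 34 (mod 47).
Combine by CRT: x ≡ 7 (mod 19), x ≡ 34 (mod 47) ⇒ x ≡ 786 (mod 893).

786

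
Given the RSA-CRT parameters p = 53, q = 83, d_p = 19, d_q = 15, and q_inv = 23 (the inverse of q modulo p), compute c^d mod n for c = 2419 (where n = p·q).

1486

m₁ = c^(d_p) mod p: c ≡ 34 (mod 53), and 34^19 mod 53 = 2.
m₂ = c^(d_q) mod q: c ≡ 12 (mod 83), and 12^15 mod 83 = 75.
h = q_inv·(m₁ − m₂) mod p = 23·(2 − 75) mod 53 = 17.
m = m₂ + h·q = 75 + 17·83 = 1486.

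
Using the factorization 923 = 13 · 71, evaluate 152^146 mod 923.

107

Mod 13: 152 ≡ 9; by Fermat, exponent reduces to 146 mod 12 = 2; 9^2 ≡ 3 (mod 13).
Mod 71: 152 ≡ 10; by Fermat, exponent reduces to 146 mod 70 = 6; 10^6 ≡ 36 (mod 71).
Combine by CRT: x ≡ 3 (mod 13), x ≡ 36 (mod 71) ⇒ x ≡ 107 (mod 923).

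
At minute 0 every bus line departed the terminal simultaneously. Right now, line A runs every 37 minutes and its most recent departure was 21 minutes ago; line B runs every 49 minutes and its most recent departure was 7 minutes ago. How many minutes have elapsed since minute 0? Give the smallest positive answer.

From t ≡ 21 (mod 37) write t = 21 + 37s. Substituting into t ≡ 7 (mod 49) gives 37s ≡ 35 (mod 49), and since 37⁻¹ ≡ 4 (mod 49), s ≡ 42. Hence t ≡ 21 + 37·42 = 1575 (mod 1813).

1575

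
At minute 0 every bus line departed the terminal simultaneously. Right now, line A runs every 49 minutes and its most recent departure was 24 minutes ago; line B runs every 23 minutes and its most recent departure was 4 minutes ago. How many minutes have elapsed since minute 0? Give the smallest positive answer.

73

From t ≡ 24 (mod 49) write t = 24 + 49s. Substituting into t ≡ 4 (mod 23) gives 49s ≡ 3 (mod 23), and since 3⁻¹ ≡ 8 (mod 23), s ≡ 1. Hence t ≡ 24 + 49·1 = 73 (mod 1127).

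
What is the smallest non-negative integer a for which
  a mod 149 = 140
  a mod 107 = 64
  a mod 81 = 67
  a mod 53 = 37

Combine the congruences pairwise.
From a ≡ 140 (mod 149) write a = 140 + 149t. Substituting into a ≡ 64 (mod 107) gives 149t ≡ 31 (mod 107), and since 42⁻¹ ≡ 79 (mod 107), t ≡ 95. Hence a ≡ 140 + 149·95 = 14295 (mod 15943).
From a ≡ 14295 (mod 15943) write a = 14295 + 15943t. Substituting into a ≡ 67 (mod 81) gives 15943t ≡ 28 (mod 81), and since 67⁻¹ ≡ 52 (mod 81), t ≡ 79. Hence a ≡ 14295 + 15943·79 = 1273792 (mod 1291383).
From a ≡ 1273792 (mod 1291383) write a = 1273792 + 1291383t. Substituting into a ≡ 37 (mod 53) gives 1291383t ≡ 47 (mod 53), and since 38⁻¹ ≡ 7 (mod 53), t ≡ 11. Hence a ≡ 1273792 + 1291383·11 = 15479005 (mod 68443299).

15479005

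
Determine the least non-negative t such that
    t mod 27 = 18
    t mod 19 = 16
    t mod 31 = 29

12708

From t ≡ 18 (mod 27) write t = 18 + 27s. Substituting into t ≡ 16 (mod 19) gives 27s ≡ 17 (mod 19), and since 8⁻¹ ≡ 12 (mod 19), s ≡ 14. Hence t ≡ 18 + 27·14 = 396 (mod 513).
From t ≡ 396 (mod 513) write t = 396 + 513s. Substituting into t ≡ 29 (mod 31) gives 513s ≡ 5 (mod 31), and since 17⁻¹ ≡ 11 (mod 31), s ≡ 24. Hence t ≡ 396 + 513·24 = 12708 (mod 15903).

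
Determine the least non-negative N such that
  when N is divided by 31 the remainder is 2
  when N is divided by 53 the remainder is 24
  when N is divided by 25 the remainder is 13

The moduli are pairwise coprime; M = 31·53·25 = 41075.
M/31 = 1325; 1325 ≡ 23 (mod 31); 23·27 ≡ 1, so inverse 27.
M/53 = 775; 775 ≡ 33 (mod 53); 33·45 ≡ 1, so inverse 45.
M/25 = 1643; 1643 ≡ 18 (mod 25); 18·7 ≡ 1, so inverse 7.
N ≡ 2·1325·27 + 24·775·45 + 13·1643·7 = 1058063.
1058063 mod 41075 = 31188.

31188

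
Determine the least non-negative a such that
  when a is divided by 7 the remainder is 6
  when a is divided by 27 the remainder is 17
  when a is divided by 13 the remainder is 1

2393

The moduli are pairwise coprime; N = 7·27·13 = 2457.
N/7 = 351; 351 ≡ 1 (mod 7), inverse 1.
N/27 = 91; 91 ≡ 10 (mod 27); 10·19 ≡ 1, so inverse 19.
N/13 = 189; 189 ≡ 7 (mod 13); 7·2 ≡ 1, so inverse 2.
a ≡ 6·351·1 + 17·91·19 + 1·189·2 = 31877.
31877 mod 2457 = 2393.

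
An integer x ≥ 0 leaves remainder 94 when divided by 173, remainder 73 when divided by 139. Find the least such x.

4938

From x ≡ 94 (mod 173) write x = 94 + 173t. Substituting into x ≡ 73 (mod 139) gives 173t ≡ 118 (mod 139), and since 34⁻¹ ≡ 45 (mod 139), t ≡ 28. Hence x ≡ 94 + 173·28 = 4938 (mod 24047).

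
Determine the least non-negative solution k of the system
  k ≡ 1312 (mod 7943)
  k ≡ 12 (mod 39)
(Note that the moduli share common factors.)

9255

Combine the congruences pairwise.
gcd(7943, 39) = 13 and 13 | (12 − 1312), so the pair is consistent; merging gives k ≡ 9255 (mod 23829), where 23829 = lcm(7943, 39).
The solution is unique modulo lcm(7943, 39) = 23829.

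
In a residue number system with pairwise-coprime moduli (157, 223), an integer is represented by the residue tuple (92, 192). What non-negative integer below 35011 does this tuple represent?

1976

Combine the congruences pairwise.
From x ≡ 92 (mod 157) write x = 92 + 157t. Substituting into x ≡ 192 (mod 223) gives 157t ≡ 100 (mod 223), and since 157⁻¹ ≡ 125 (mod 223), t ≡ 12. Hence x ≡ 92 + 157·12 = 1976 (mod 35011).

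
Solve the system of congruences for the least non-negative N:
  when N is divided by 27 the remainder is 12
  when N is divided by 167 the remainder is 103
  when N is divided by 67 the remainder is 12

220710

The moduli are pairwise coprime; M = 27·167·67 = 302103.
M/27 = 11189; 11189 ≡ 11 (mod 27); 11·5 ≡ 1, so inverse 5.
M/167 = 1809; 1809 ≡ 139 (mod 167); 139·161 ≡ 1, so inverse 161.
M/67 = 4509; 4509 ≡ 20 (mod 67); 20·57 ≡ 1, so inverse 57.
N ≡ 12·11189·5 + 103·1809·161 + 12·4509·57 = 33754143.
33754143 mod 302103 = 220710.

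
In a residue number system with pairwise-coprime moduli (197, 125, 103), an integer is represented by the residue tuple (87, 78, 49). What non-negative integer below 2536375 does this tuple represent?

The moduli are pairwise coprime; N = 197·125·103 = 2536375.
N/197 = 12875; 12875 ≡ 70 (mod 197); 70·76 ≡ 1, so inverse 76.
N/125 = 20291; 20291 ≡ 41 (mod 125); 41·61 ≡ 1, so inverse 61.
N/103 = 24625; 24625 ≡ 8 (mod 103); 8·13 ≡ 1, so inverse 13.
x ≡ 87·12875·76 + 78·20291·61 + 49·24625·13 = 197360203.
197360203 mod 2536375 = 2059328.

2059328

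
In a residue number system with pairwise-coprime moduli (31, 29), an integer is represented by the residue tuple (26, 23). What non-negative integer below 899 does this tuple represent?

Combine the congruences pairwise.
From x ≡ 26 (mod 31) write x = 26 + 31t. Substituting into x ≡ 23 (mod 29) gives 31t ≡ 26 (mod 29), and since 2⁻¹ ≡ 15 (mod 29), t ≡ 13. Hence x ≡ 26 + 31·13 = 429 (mod 899).

429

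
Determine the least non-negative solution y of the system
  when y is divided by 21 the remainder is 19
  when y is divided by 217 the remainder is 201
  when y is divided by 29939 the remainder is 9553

99370

Combine the congruences pairwise.
gcd(21, 217) = 7 and 7 | (201 − 19), so the pair is consistent; merging gives y ≡ 418 (mod 651), where 651 = lcm(21, 217).
gcd(651, 29939) = 7 and 7 | (9553 − 418), so the pair is consistent; merging gives y ≡ 99370 (mod 2784327), where 2784327 = lcm(651, 29939).
The solution is unique modulo lcm(21, 217, 29939) = 2784327.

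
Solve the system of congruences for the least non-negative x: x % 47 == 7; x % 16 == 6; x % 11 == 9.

6070

The moduli are pairwise coprime; N = 47·16·11 = 8272.
N/47 = 176; 176 ≡ 35 (mod 47); 35·43 ≡ 1, so inverse 43.
N/16 = 517; 517 ≡ 5 (mod 16); 5·13 ≡ 1, so inverse 13.
N/11 = 752; 752 ≡ 4 (mod 11); 4·3 ≡ 1, so inverse 3.
x ≡ 7·176·43 + 6·517·13 + 9·752·3 = 113606.
113606 mod 8272 = 6070.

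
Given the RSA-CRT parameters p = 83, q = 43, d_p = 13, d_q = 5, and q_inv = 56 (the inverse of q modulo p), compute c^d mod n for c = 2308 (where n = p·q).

1052

m₁ = c^(d_p) mod p: c ≡ 67 (mod 83), and 67^13 mod 83 = 56.
m₂ = c^(d_q) mod q: c ≡ 29 (mod 43), and 29^5 mod 43 = 20.
h = q_inv·(m₁ − m₂) mod p = 56·(56 − 20) mod 83 = 24.
m = m₂ + h·q = 20 + 24·43 = 1052.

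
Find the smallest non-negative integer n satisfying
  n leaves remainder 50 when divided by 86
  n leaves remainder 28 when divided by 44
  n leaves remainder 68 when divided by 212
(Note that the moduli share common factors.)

gcd(86, 44) = 2 and 2 | (28 − 50), so the pair is consistent; merging gives n ≡ 996 (mod 1892), where 1892 = lcm(86, 44).
gcd(1892, 212) = 4 and 4 | (68 − 996), so the pair is consistent; merging gives n ≡ 10456 (mod 100276), where 100276 = lcm(1892, 212).
The solution is unique modulo lcm(86, 44, 212) = 100276.

10456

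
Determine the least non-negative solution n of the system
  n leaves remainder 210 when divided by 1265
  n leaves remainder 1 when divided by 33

2740

Combine the congruences pairwise.
gcd(1265, 33) = 11 and 11 | (1 − 210), so the pair is consistent; merging gives n ≡ 2740 (mod 3795), where 3795 = lcm(1265, 33).
The solution is unique modulo lcm(1265, 33) = 3795.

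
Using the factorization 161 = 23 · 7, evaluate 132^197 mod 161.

111

Mod 23: 132 ≡ 17; by Fermat, exponent reduces to 197 mod 22 = 21; 17^21 ≡ 19 (mod 23).
Mod 7: 132 ≡ 6; by Fermat, exponent reduces to 197 mod 6 = 5; 6^5 ≡ 6 (mod 7).
Combine by CRT: x ≡ 19 (mod 23), x ≡ 6 (mod 7) ⇒ x ≡ 111 (mod 161).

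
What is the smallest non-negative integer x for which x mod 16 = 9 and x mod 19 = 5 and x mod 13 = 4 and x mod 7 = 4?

The moduli are pairwise coprime; N = 16·19·13·7 = 27664.
N/16 = 1729; 1729 ≡ 1 (mod 16), inverse 1.
N/19 = 1456; 1456 ≡ 12 (mod 19); 12·8 ≡ 1, so inverse 8.
N/13 = 2128; 2128 ≡ 9 (mod 13); 9·3 ≡ 1, so inverse 3.
N/7 = 3952; 3952 ≡ 4 (mod 7); 4·2 ≡ 1, so inverse 2.
x ≡ 9·1729·1 + 5·1456·8 + 4·2128·3 + 4·3952·2 = 130953.
130953 mod 27664 = 20297.

20297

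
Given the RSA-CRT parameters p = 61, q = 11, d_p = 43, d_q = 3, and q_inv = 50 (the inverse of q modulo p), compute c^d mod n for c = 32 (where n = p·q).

m₁ = c^(d_p) mod p: c ≡ 32 (mod 61), and 32^43 mod 61 = 29.
m₂ = c^(d_q) mod q: c ≡ 10 (mod 11), and 10^3 mod 11 = 10.
h = q_inv·(m₁ − m₂) mod p = 50·(29 − 10) mod 61 = 35.
m = m₂ + h·q = 10 + 35·11 = 395.

395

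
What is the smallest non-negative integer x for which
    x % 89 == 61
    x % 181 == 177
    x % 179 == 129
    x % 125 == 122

The moduli are pairwise coprime; N = 89·181·179·125 = 360438875.
N/89 = 4049875; 4049875 ≡ 19 (mod 89); 19·75 ≡ 1, so inverse 75.
N/181 = 1991375; 1991375 ≡ 13 (mod 181); 13·14 ≡ 1, so inverse 14.
N/179 = 2013625; 2013625 ≡ 54 (mod 179); 54·63 ≡ 1, so inverse 63.
N/125 = 2883511; 2883511 ≡ 11 (mod 125); 11·91 ≡ 1, so inverse 91.
x ≡ 61·4049875·75 + 177·1991375·14 + 129·2013625·63 + 122·2883511·91 = 71840274872.
71840274872 mod 360438875 = 112938747.

112938747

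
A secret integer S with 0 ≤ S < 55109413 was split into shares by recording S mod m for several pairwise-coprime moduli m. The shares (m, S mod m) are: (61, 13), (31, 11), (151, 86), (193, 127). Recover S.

52227664

The moduli are pairwise coprime; N = 61·31·151·193 = 55109413.
N/61 = 903433; 903433 ≡ 23 (mod 61); 23·8 ≡ 1, so inverse 8.
N/31 = 1777723; 1777723 ≡ 28 (mod 31); 28·10 ≡ 1, so inverse 10.
N/151 = 364963; 364963 ≡ 147 (mod 151); 147·113 ≡ 1, so inverse 113.
N/193 = 285541; 285541 ≡ 94 (mod 193); 94·154 ≡ 1, so inverse 154.
S ≡ 13·903433·8 + 11·1777723·10 + 86·364963·113 + 127·285541·154 = 9420827874.
9420827874 mod 55109413 = 52227664.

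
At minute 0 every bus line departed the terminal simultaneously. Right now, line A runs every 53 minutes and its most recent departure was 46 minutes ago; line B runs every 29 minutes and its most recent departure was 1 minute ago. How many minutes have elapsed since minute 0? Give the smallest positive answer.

523

From t ≡ 46 (mod 53) write t = 46 + 53s. Substituting into t ≡ 1 (mod 29) gives 53s ≡ 13 (mod 29), and since 24⁻¹ ≡ 23 (mod 29), s ≡ 9. Hence t ≡ 46 + 53·9 = 523 (mod 1537).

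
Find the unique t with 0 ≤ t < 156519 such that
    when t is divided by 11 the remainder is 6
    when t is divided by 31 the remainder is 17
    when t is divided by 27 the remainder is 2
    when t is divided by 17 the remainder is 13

From t ≡ 6 (mod 11) write t = 6 + 11s. Substituting into t ≡ 17 (mod 31) gives 11s ≡ 11 (mod 31), and since 11⁻¹ ≡ 17 (mod 31), s ≡ 1. Hence t ≡ 6 + 11·1 = 17 (mod 341).
From t ≡ 17 (mod 341) write t = 17 + 341s. Substituting into t ≡ 2 (mod 27) gives 341s ≡ 12 (mod 27), and since 17⁻¹ ≡ 8 (mod 27), s ≡ 15. Hence t ≡ 17 + 341·15 = 5132 (mod 9207).
From t ≡ 5132 (mod 9207) write t = 5132 + 9207s. Substituting into t ≡ 13 (mod 17) gives 9207s ≡ 15 (mod 17), and since 10⁻¹ ≡ 12 (mod 17), s ≡ 10. Hence t ≡ 5132 + 9207·10 = 97202 (mod 156519).

97202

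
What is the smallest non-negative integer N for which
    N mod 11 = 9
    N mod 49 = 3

From N ≡ 9 (mod 11) write N = 9 + 11t. Substituting into N ≡ 3 (mod 49) gives 11t ≡ 43 (mod 49), and since 11⁻¹ ≡ 9 (mod 49), t ≡ 44. Hence N ≡ 9 + 11·44 = 493 (mod 539).

493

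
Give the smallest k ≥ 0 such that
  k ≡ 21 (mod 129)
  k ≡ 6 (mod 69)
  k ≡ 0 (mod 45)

gcd(129, 69) = 3 and 3 | (6 − 21), so the pair is consistent; merging gives k ≡ 2214 (mod 2967), where 2967 = lcm(129, 69).
gcd(2967, 45) = 3 and 3 | (0 − 2214), so the pair is consistent; merging gives k ≡ 11115 (mod 44505), where 44505 = lcm(2967, 45).
The solution is unique modulo lcm(129, 69, 45) = 44505.

11115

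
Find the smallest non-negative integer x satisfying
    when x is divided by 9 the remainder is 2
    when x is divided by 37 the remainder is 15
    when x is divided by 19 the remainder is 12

1532

Combine the congruences pairwise.
From x ≡ 2 (mod 9) write x = 2 + 9t. Substituting into x ≡ 15 (mod 37) gives 9t ≡ 13 (mod 37), and since 9⁻¹ ≡ 33 (mod 37), t ≡ 22. Hence x ≡ 2 + 9·22 = 200 (mod 333).
From x ≡ 200 (mod 333) write x = 200 + 333t. Substituting into x ≡ 12 (mod 19) gives 333t ≡ 2 (mod 19), and since 10⁻¹ ≡ 2 (mod 19), t ≡ 4. Hence x ≡ 200 + 333·4 = 1532 (mod 6327).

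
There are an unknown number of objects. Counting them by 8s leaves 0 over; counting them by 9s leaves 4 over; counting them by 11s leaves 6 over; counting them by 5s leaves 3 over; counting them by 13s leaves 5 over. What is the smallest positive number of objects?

From N ≡ 0 (mod 8) write N = 0 + 8t. Substituting into N ≡ 4 (mod 9) gives 8t ≡ 4 (mod 9), and since 8⁻¹ ≡ 8 (mod 9), t ≡ 5. Hence N ≡ 0 + 8·5 = 40 (mod 72).
From N ≡ 40 (mod 72) write N = 40 + 72t. Substituting into N ≡ 6 (mod 11) gives 72t ≡ 10 (mod 11), and since 6⁻¹ ≡ 2 (mod 11), t ≡ 9. Hence N ≡ 40 + 72·9 = 688 (mod 792).
From N ≡ 688 (mod 792) write N = 688 + 792t. Substituting into N ≡ 3 (mod 5) gives 792t ≡ 0 (mod 5), and since 2⁻¹ ≡ 3 (mod 5), t ≡ 0. Hence N ≡ 688 + 792·0 = 688 (mod 3960).
From N ≡ 688 (mod 3960) write N = 688 + 3960t. Substituting into N ≡ 5 (mod 13) gives 3960t ≡ 6 (mod 13), and since 8⁻¹ ≡ 5 (mod 13), t ≡ 4. Hence N ≡ 688 + 3960·4 = 16528 (mod 51480).

16528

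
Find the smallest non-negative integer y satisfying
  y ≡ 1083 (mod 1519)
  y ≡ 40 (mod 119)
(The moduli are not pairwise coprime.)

25387

Combine the congruences pairwise.
gcd(1519, 119) = 7 and 7 | (40 − 1083), so the pair is consistent; merging gives y ≡ 25387 (mod 25823), where 25823 = lcm(1519, 119).
The solution is unique modulo lcm(1519, 119) = 25823.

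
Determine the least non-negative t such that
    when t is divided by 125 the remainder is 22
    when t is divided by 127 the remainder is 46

From t ≡ 22 (mod 125) write t = 22 + 125s. Substituting into t ≡ 46 (mod 127) gives 125s ≡ 24 (mod 127), and since 125⁻¹ ≡ 63 (mod 127), s ≡ 115. Hence t ≡ 22 + 125·115 = 14397 (mod 15875).

14397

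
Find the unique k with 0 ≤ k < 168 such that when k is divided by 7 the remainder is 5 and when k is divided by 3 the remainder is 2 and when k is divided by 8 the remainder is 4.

The moduli are pairwise coprime; N = 7·3·8 = 168.
N/7 = 24; 24 ≡ 3 (mod 7); 3·5 ≡ 1, so inverse 5.
N/3 = 56; 56 ≡ 2 (mod 3); 2·2 ≡ 1, so inverse 2.
N/8 = 21; 21 ≡ 5 (mod 8); 5·5 ≡ 1, so inverse 5.
k ≡ 5·24·5 + 2·56·2 + 4·21·5 = 1244.
1244 mod 168 = 68.

68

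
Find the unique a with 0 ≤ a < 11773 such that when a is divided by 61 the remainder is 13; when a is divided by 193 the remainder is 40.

From a ≡ 13 (mod 61) write a = 13 + 61t. Substituting into a ≡ 40 (mod 193) gives 61t ≡ 27 (mod 193), and since 61⁻¹ ≡ 19 (mod 193), t ≡ 127. Hence a ≡ 13 + 61·127 = 7760 (mod 11773).

7760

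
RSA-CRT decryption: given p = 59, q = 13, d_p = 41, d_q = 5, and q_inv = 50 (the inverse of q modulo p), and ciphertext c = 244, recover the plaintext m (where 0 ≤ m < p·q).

m₁ = c^(d_p) mod p: c ≡ 8 (mod 59), and 8^41 mod 59 = 10.
m₂ = c^(d_q) mod q: c ≡ 10 (mod 13), and 10^5 mod 13 = 4.
h = q_inv·(m₁ − m₂) mod p = 50·(10 − 4) mod 59 = 5.
m = m₂ + h·q = 4 + 5·13 = 69.

69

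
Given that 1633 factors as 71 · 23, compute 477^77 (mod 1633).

Mod 71: 477 ≡ 51; by Fermat, exponent reduces to 77 mod 70 = 7; 51^7 ≡ 70 (mod 71).
Mod 23: 477 ≡ 17; by Fermat, exponent reduces to 77 mod 22 = 11; 17^11 ≡ 22 (mod 23).
Combine by CRT: x ≡ 70 (mod 71), x ≡ 22 (mod 23) ⇒ x ≡ 1632 (mod 1633).

1632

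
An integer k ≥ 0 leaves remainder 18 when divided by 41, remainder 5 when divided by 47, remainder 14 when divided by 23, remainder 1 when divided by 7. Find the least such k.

428

The moduli are pairwise coprime; N = 41·47·23·7 = 310247.
N/41 = 7567; 7567 ≡ 23 (mod 41); 23·25 ≡ 1, so inverse 25.
N/47 = 6601; 6601 ≡ 21 (mod 47); 21·9 ≡ 1, so inverse 9.
N/23 = 13489; 13489 ≡ 11 (mod 23); 11·21 ≡ 1, so inverse 21.
N/7 = 44321; 44321 ≡ 4 (mod 7); 4·2 ≡ 1, so inverse 2.
k ≡ 18·7567·25 + 5·6601·9 + 14·13489·21 + 1·44321·2 = 7756603.
7756603 mod 310247 = 428.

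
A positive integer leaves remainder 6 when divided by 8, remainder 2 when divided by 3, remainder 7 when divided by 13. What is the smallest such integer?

From m ≡ 6 (mod 8) write m = 6 + 8t. Substituting into m ≡ 2 (mod 3) gives 8t ≡ 2 (mod 3), and since 2⁻¹ ≡ 2 (mod 3), t ≡ 1. Hence m ≡ 6 + 8·1 = 14 (mod 24).
From m ≡ 14 (mod 24) write m = 14 + 24t. Substituting into m ≡ 7 (mod 13) gives 24t ≡ 6 (mod 13), and since 11⁻¹ ≡ 6 (mod 13), t ≡ 10. Hence m ≡ 14 + 24·10 = 254 (mod 312).

254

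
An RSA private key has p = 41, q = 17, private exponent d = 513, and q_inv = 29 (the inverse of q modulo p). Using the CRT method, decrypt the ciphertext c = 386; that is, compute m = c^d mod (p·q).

d_p = d mod (p−1) = 513 mod 40 = 33; d_q = d mod (q−1) = 1.
m₁ = c^(d_p) mod p: c ≡ 17 (mod 41), and 17^33 mod 41 = 19.
m₂ = c^(d_q) mod q: c ≡ 12 (mod 17), and 12^1 mod 17 = 12.
h = q_inv·(m₁ − m₂) mod p = 29·(19 − 12) mod 41 = 39.
m = m₂ + h·q = 12 + 39·17 = 675.

675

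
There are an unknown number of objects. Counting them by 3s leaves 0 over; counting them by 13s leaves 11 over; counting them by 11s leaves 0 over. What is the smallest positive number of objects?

297

The moduli are pairwise coprime; M = 3·13·11 = 429.
M/3 = 143; 143 ≡ 2 (mod 3); 2·2 ≡ 1, so inverse 2.
M/13 = 33; 33 ≡ 7 (mod 13); 7·2 ≡ 1, so inverse 2.
M/11 = 39; 39 ≡ 6 (mod 11); 6·2 ≡ 1, so inverse 2.
N ≡ 0·143·2 + 11·33·2 + 0·39·2 = 726.
726 mod 429 = 297.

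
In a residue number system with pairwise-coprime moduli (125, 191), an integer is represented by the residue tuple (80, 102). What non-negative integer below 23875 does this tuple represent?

15955

From x ≡ 80 (mod 125) write x = 80 + 125t. Substituting into x ≡ 102 (mod 191) gives 125t ≡ 22 (mod 191), and since 125⁻¹ ≡ 136 (mod 191), t ≡ 127. Hence x ≡ 80 + 125·127 = 15955 (mod 23875).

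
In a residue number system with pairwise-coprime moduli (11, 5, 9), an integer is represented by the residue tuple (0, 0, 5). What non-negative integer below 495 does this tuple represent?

The moduli are pairwise coprime; N = 11·5·9 = 495.
N/11 = 45; 45 ≡ 1 (mod 11), inverse 1.
N/5 = 99; 99 ≡ 4 (mod 5); 4·4 ≡ 1, so inverse 4.
N/9 = 55; 55 ≡ 1 (mod 9), inverse 1.
x ≡ 0·45·1 + 0·99·4 + 5·55·1 = 275.
275 mod 495 = 275.

275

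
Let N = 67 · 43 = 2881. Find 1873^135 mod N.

Mod 67: 1873 ≡ 64; by Fermat, exponent reduces to 135 mod 66 = 3; 64^3 ≡ 40 (mod 67).
Mod 43: 1873 ≡ 24; by Fermat, exponent reduces to 135 mod 42 = 9; 24^9 ≡ 16 (mod 43).
Combine by CRT: x ≡ 40 (mod 67), x ≡ 16 (mod 43) ⇒ x ≡ 2854 (mod 2881).

2854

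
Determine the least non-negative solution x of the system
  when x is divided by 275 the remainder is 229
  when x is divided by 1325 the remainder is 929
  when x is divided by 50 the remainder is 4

4904

gcd(275, 1325) = 25 and 25 | (929 − 229), so the pair is consistent; merging gives x ≡ 4904 (mod 14575), where 14575 = lcm(275, 1325).
gcd(14575, 50) = 25 and 25 | (4 − 4904), so the pair is consistent; merging gives x ≡ 4904 (mod 29150), where 29150 = lcm(14575, 50).
The solution is unique modulo lcm(275, 1325, 50) = 29150.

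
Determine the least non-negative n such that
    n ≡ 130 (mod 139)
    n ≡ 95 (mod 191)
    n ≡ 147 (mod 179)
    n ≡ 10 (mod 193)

529121283

The moduli are pairwise coprime; M = 139·191·179·193 = 917188303.
M/139 = 6598477; 6598477 ≡ 8 (mod 139); 8·87 ≡ 1, so inverse 87.
M/191 = 4802033; 4802033 ≡ 102 (mod 191); 102·103 ≡ 1, so inverse 103.
M/179 = 5123957; 5123957 ≡ 82 (mod 179); 82·155 ≡ 1, so inverse 155.
M/193 = 4752271; 4752271 ≡ 32 (mod 193); 32·187 ≡ 1, so inverse 187.
n ≡ 130·6598477·87 + 95·4802033·103 + 147·5123957·155 + 10·4752271·187 = 247252774790.
247252774790 mod 917188303 = 529121283.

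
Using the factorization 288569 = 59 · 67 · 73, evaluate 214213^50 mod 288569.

Mod 59: 214213 ≡ 43; 43^50 ≡ 22 (mod 59).
Mod 67: 214213 ≡ 14; 14^50 ≡ 9 (mod 67).
Mod 73: 214213 ≡ 31; 31^50 ≡ 23 (mod 73).
Combine by CRT: x ≡ 22 (mod 59), x ≡ 9 (mod 67), x ≡ 23 (mod 73) ⇒ x ≡ 182450 (mod 288569).

182450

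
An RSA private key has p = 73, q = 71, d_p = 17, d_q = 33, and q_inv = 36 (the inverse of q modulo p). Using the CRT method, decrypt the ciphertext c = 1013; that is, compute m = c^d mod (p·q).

m₁ = c^(d_p) mod p: c ≡ 64 (mod 73), and 64^17 mod 73 = 8.
m₂ = c^(d_q) mod q: c ≡ 19 (mod 71), and 19^33 mod 71 = 12.
h = q_inv·(m₁ − m₂) mod p = 36·(8 − 12) mod 73 = 2.
m = m₂ + h·q = 12 + 2·71 = 154.

154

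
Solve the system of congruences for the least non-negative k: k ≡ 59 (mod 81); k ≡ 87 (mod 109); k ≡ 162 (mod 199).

1297841

The moduli are pairwise coprime; N = 81·109·199 = 1756971.
N/81 = 21691; 21691 ≡ 64 (mod 81); 64·19 ≡ 1, so inverse 19.
N/109 = 16119; 16119 ≡ 96 (mod 109); 96·67 ≡ 1, so inverse 67.
N/199 = 8829; 8829 ≡ 73 (mod 199); 73·30 ≡ 1, so inverse 30.
k ≡ 59·21691·19 + 87·16119·67 + 162·8829·30 = 161182202.
161182202 mod 1756971 = 1297841.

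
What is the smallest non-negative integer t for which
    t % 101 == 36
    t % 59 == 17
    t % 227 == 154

519984

The moduli are pairwise coprime; N = 101·59·227 = 1352693.
N/101 = 13393; 13393 ≡ 61 (mod 101); 61·53 ≡ 1, so inverse 53.
N/59 = 22927; 22927 ≡ 35 (mod 59); 35·27 ≡ 1, so inverse 27.
N/227 = 5959; 5959 ≡ 57 (mod 227); 57·4 ≡ 1, so inverse 4.
t ≡ 36·13393·53 + 17·22927·27 + 154·5959·4 = 39748081.
39748081 mod 1352693 = 519984.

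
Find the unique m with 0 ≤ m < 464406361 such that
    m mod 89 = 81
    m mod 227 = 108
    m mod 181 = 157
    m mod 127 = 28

319206146

Combine the congruences pairwise.
From m ≡ 81 (mod 89) write m = 81 + 89t. Substituting into m ≡ 108 (mod 227) gives 89t ≡ 27 (mod 227), and since 89⁻¹ ≡ 176 (mod 227), t ≡ 212. Hence m ≡ 81 + 89·212 = 18949 (mod 20203).
From m ≡ 18949 (mod 20203) write m = 18949 + 20203t. Substituting into m ≡ 157 (mod 181) gives 20203t ≡ 32 (mod 181), and since 112⁻¹ ≡ 160 (mod 181), t ≡ 52. Hence m ≡ 18949 + 20203·52 = 1069505 (mod 3656743).
From m ≡ 1069505 (mod 3656743) write m = 1069505 + 3656743t. Substituting into m ≡ 28 (mod 127) gives 3656743t ≡ 117 (mod 127), and since 32⁻¹ ≡ 4 (mod 127), t ≡ 87. Hence m ≡ 1069505 + 3656743·87 = 319206146 (mod 464406361).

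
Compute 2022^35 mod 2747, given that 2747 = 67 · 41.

191

Mod 67: 2022 ≡ 12; 12^35 ≡ 57 (mod 67).
Mod 41: 2022 ≡ 13; 13^35 ≡ 27 (mod 41).
Combine by CRT: x ≡ 57 (mod 67), x ≡ 27 (mod 41) ⇒ x ≡ 191 (mod 2747).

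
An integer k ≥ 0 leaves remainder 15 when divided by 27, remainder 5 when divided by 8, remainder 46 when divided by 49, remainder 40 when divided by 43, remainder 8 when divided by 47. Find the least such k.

From k ≡ 15 (mod 27) write k = 15 + 27t. Substituting into k ≡ 5 (mod 8) gives 27t ≡ 6 (mod 8), and since 3⁻¹ ≡ 3 (mod 8), t ≡ 2. Hence k ≡ 15 + 27·2 = 69 (mod 216).
From k ≡ 69 (mod 216) write k = 69 + 216t. Substituting into k ≡ 46 (mod 49) gives 216t ≡ 26 (mod 49), and since 20⁻¹ ≡ 27 (mod 49), t ≡ 16. Hence k ≡ 69 + 216·16 = 3525 (mod 10584).
From k ≡ 3525 (mod 10584) write k = 3525 + 10584t. Substituting into k ≡ 40 (mod 43) gives 10584t ≡ 41 (mod 43), and since 6⁻¹ ≡ 36 (mod 43), t ≡ 14. Hence k ≡ 3525 + 10584·14 = 151701 (mod 455112).
From k ≡ 151701 (mod 455112) write k = 151701 + 455112t. Substituting into k ≡ 8 (mod 47) gives 455112t ≡ 23 (mod 47), and since 11⁻¹ ≡ 30 (mod 47), t ≡ 32. Hence k ≡ 151701 + 455112·32 = 14715285 (mod 21390264).

14715285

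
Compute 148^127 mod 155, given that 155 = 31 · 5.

Mod 31: 148 ≡ 24; by Fermat, exponent reduces to 127 mod 30 = 7; 24^7 ≡ 3 (mod 31).
Mod 5: 148 ≡ 3; by Fermat, exponent reduces to 127 mod 4 = 3; 3^3 ≡ 2 (mod 5).
Combine by CRT: x ≡ 3 (mod 31), x ≡ 2 (mod 5) ⇒ x ≡ 127 (mod 155).

127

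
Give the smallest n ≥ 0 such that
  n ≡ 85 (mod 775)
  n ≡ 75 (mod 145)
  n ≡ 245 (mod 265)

692160

gcd(775, 145) = 5 and 5 | (75 − 85), so the pair is consistent; merging gives n ≡ 17910 (mod 22475), where 22475 = lcm(775, 145).
gcd(22475, 265) = 5 and 5 | (245 − 17910), so the pair is consistent; merging gives n ≡ 692160 (mod 1191175), where 1191175 = lcm(22475, 265).
The solution is unique modulo lcm(775, 145, 265) = 1191175.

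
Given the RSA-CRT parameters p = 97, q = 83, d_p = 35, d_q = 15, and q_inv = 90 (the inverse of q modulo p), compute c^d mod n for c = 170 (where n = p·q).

1451

m₁ = c^(d_p) mod p: c ≡ 73 (mod 97), and 73^35 mod 97 = 93.
m₂ = c^(d_q) mod q: c ≡ 4 (mod 83), and 4^15 mod 83 = 40.
h = q_inv·(m₁ − m₂) mod p = 90·(93 − 40) mod 97 = 17.
m = m₂ + h·q = 40 + 17·83 = 1451.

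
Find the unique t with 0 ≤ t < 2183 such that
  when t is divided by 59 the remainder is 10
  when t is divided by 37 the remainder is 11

1898

From t ≡ 10 (mod 59) write t = 10 + 59s. Substituting into t ≡ 11 (mod 37) gives 59s ≡ 1 (mod 37), and since 22⁻¹ ≡ 32 (mod 37), s ≡ 32. Hence t ≡ 10 + 59·32 = 1898 (mod 2183).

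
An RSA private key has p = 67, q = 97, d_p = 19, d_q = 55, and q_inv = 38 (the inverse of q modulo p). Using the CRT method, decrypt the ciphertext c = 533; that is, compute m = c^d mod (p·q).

m₁ = c^(d_p) mod p: c ≡ 64 (mod 67), and 64^19 mod 67 = 62.
m₂ = c^(d_q) mod q: c ≡ 48 (mod 97), and 48^55 mod 97 = 25.
h = q_inv·(m₁ − m₂) mod p = 38·(62 − 25) mod 67 = 66.
m = m₂ + h·q = 25 + 66·97 = 6427.

6427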